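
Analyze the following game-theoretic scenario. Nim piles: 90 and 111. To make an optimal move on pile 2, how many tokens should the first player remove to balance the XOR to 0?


Piles: 90 and 111
Current XOR: 90 XOR 111 = 53 (non-zero, so this is an N-position).
To make the XOR zero, we need to find a move that balances the piles.
For pile 2 (size 111): target = 111 XOR 53 = 90
We reduce pile 2 from 111 to 90.
Tokens removed: 111 - 90 = 21
Verification: 90 XOR 90 = 0

21


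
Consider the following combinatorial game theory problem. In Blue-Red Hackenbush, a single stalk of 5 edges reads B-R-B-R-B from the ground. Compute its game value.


Edges (from ground): B-R-B-R-B
By Berlekamp's sign-expansion rule, a Blue-Red Hackenbush stalk has the value of the surreal number whose sign sequence is the edge sequence with B -> + and R -> -.
Sign sequence: +-+-+
Trace the sign expansion in the surreal number tree, starting from 0:
Edge 1: B (sign +) -> bounds (0, +inf), value = 1
Edge 2: R (sign -) -> bounds (0, 1), value = 1/2
Edge 3: B (sign +) -> bounds (1/2, 1), value = 3/4
Edge 4: R (sign -) -> bounds (1/2, 3/4), value = 5/8
Edge 5: B (sign +) -> bounds (5/8, 3/4), value = 11/16
Game value = 11/16

11/16


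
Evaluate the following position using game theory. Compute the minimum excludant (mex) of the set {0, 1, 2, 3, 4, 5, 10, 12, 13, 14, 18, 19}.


Set = {0, 1, 2, 3, 4, 5, 10, 12, 13, 14, 18, 19}
0 is in the set.
1 is in the set.
2 is in the set.
3 is in the set.
4 is in the set.
5 is in the set.
6 is NOT in the set. This is the mex.
mex = 6

6


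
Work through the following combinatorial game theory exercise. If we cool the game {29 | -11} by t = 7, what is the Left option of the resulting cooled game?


Original game: {29 | -11} (a switch {a | b} with a > b).
Cooling by t (for t below the temperature (a - b)/2 = 20) taxes each move by t: {a | b} cooled by t is {a - t | b + t}.
Cooling amount: t = 7
Cooled Left option: 29 - 7 = 22
Cooled Right option: -11 + 7 = -4
Cooled game: {22 | -4}
Left option = 22

22


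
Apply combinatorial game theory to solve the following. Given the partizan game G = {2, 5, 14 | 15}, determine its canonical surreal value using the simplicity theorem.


Left options: {2, 5, 14}, max = 14
Right options: {15}, min = 15
All options are numbers and max(Left) < min(Right), so by the simplicity theorem the value is the simplest (earliest-born) number strictly between 14 and 15.
No integer lies strictly between 14 and 15, so the value is the dyadic rational m/2^k in the interval with the smallest k (then m odd); search k = 1, 2, ...:
Denominator 2: 29/2 lies strictly between 14 and 15 -- found.
The simplest number in the interval is 29/2.
Game value = 29/2

29/2


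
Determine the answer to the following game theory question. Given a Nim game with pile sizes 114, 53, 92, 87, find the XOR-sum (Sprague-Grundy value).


We need the XOR (exclusive or) of all pile sizes.
After XOR-ing pile 1 (size 114): 0 XOR 114 = 114
After XOR-ing pile 2 (size 53): 114 XOR 53 = 71
After XOR-ing pile 3 (size 92): 71 XOR 92 = 27
After XOR-ing pile 4 (size 87): 27 XOR 87 = 76
The Nim-value of this position is 76.

76


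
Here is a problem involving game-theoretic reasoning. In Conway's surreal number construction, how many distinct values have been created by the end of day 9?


Day 0: {|} = 0 is born. Count = 1.
Day n: the number of surreal numbers born by day n is 2^(n+1) - 1.
By day 0: 2^1 - 1 = 1
By day 1: 2^2 - 1 = 3
By day 2: 2^3 - 1 = 7
By day 3: 2^4 - 1 = 15
By day 4: 2^5 - 1 = 31
By day 5: 2^6 - 1 = 63
By day 6: 2^7 - 1 = 127
By day 7: 2^8 - 1 = 255
By day 8: 2^9 - 1 = 511
By day 9: 2^10 - 1 = 1023
By day 9: 1023 surreal numbers.

1023


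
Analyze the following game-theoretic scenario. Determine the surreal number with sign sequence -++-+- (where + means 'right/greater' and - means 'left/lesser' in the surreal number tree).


Sign expansion: -++-+-
Rule: track bounds (lo, hi), initially (-inf, +inf). On '+', the current value becomes lo and we move to the simplest number in (value, hi): value + 1 if hi = +inf, otherwise the midpoint (value + hi)/2. On '-', the current value becomes hi and we move to value - 1 if lo = -inf, otherwise the midpoint (lo + value)/2.
Start at 0.
Step 1: sign = -, move left. Bounds: (-inf, 0). Value = -1
Step 2: sign = +, move right. Bounds: (-1, 0). Value = -1/2
Step 3: sign = +, move right. Bounds: (-1/2, 0). Value = -1/4
Step 4: sign = -, move left. Bounds: (-1/2, -1/4). Value = -3/8
Step 5: sign = +, move right. Bounds: (-3/8, -1/4). Value = -5/16
Step 6: sign = -, move left. Bounds: (-3/8, -5/16). Value = -11/32
The surreal number with sign expansion -++-+- is -11/32.

-11/32


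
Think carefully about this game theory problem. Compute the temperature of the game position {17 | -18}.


The game is {17 | -18}, a switch {a | b} with numbers a > b.
Cooling {a | b} by t gives {a - t | b + t}, which stops being hot when a - t = b + t, i.e. at t = (a - b)/2. So the temperature of a switch is (a - b)/2.
Temperature = (Left option - Right option) / 2
= (17 - (-18)) / 2
= 35 / 2
= 35/2

35/2


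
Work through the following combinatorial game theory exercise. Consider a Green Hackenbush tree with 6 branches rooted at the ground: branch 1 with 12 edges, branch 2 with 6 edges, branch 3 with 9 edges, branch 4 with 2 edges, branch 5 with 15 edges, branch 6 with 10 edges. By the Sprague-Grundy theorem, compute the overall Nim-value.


The tree has 6 branches from the ground vertex.
In Green Hackenbush, the Nim-value of a simple path of length k is k.
Branch 1: length 12, Nim-value = 12
Branch 2: length 6, Nim-value = 6
Branch 3: length 9, Nim-value = 9
Branch 4: length 2, Nim-value = 2
Branch 5: length 15, Nim-value = 15
Branch 6: length 10, Nim-value = 10
Total Nim-value = XOR of all branch values:
0 XOR 12 = 12
12 XOR 6 = 10
10 XOR 9 = 3
3 XOR 2 = 1
1 XOR 15 = 14
14 XOR 10 = 4
Nim-value of the tree = 4

4


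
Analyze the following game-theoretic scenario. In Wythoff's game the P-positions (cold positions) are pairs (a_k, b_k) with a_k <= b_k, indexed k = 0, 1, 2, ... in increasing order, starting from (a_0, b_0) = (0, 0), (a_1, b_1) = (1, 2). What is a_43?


By Wythoff's theorem, a_k = floor(k * phi) and b_k = floor(k * phi^2) = a_k + k, where phi = (1 + sqrt(5))/2 is the golden ratio.
phi = (1 + sqrt(5))/2 = 1.618034
k = 43
k * phi = 43 * 1.618034 = 69.575462
a_43 = floor(k * phi) = 69

69


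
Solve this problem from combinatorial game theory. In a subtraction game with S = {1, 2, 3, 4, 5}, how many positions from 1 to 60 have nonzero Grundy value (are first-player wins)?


Subtraction set S = {1, 2, 3, 4, 5}, so G(n) = n mod 6.
G(n) = 0 when n is a multiple of 6.
Multiples of 6 in [1, 60]: 10
N-positions (nonzero Grundy) = 60 - 10 = 50

50


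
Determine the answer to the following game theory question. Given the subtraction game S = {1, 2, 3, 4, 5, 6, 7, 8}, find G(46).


The subtraction set is S = {1, 2, 3, 4, 5, 6, 7, 8}.
G(k) = mex{ G(k - s) : s in S, s <= k }. We compute iteratively: G(0) = 0.
G(1) = mex({0}) = 1
G(2) = mex({0, 1}) = 2
G(3) = mex({0, 1, 2}) = 3
G(4) = mex({0, 1, 2, 3}) = 4
G(5) = mex({0, 1, 2, 3, 4}) = 5
G(6) = mex({0, 1, 2, 3, 4, 5}) = 6
G(7) = mex({0, 1, 2, 3, 4, 5, 6}) = 7
G(8) = mex({0, 1, 2, 3, 4, 5, 6, 7}) = 8
G(9) = mex({1, 2, 3, 4, 5, 6, 7, 8}) = 0
G(10) = mex({0, 2, 3, 4, 5, 6, 7, 8}) = 1
G(11) = mex({0, 1, 3, 4, 5, 6, 7, 8}) = 2
G(12) = mex({0, 1, 2, 4, 5, 6, 7, 8}) = 3
G(13) = mex({0, 1, 2, 3, 5, 6, 7, 8}) = 4
G(14) = mex({0, 1, 2, 3, 4, 6, 7, 8}) = 5
G(15) = mex({0, 1, 2, 3, 4, 5, 7, 8}) = 6
G(16) = mex({0, 1, 2, 3, 4, 5, 6, 8}) = 7
Observe that G(9)..G(16) = 0, 1, 2, 3, 4, 5, 6, 7 repeats G(0)..G(7) = 0, 1, 2, 3, 4, 5, 6, 7.
For k >= max(S) = 8, G(k) is determined by the previous 8 values G(k-8)..G(k-1); a window of 8 consecutive values has recurred shifted by 9, so by induction G(k + 9) = G(k) for all k >= 0: the sequence is periodic from the start with period 9.
One period: G(0..8) = 0, 1, 2, 3, 4, 5, 6, 7, 8.
46 mod 9 = 1, so G(46) = G(1) = 1.

1


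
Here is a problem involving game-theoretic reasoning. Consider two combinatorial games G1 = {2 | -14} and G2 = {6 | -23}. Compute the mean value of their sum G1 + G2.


G1 = {2 | -14}, G2 = {6 | -23}
Each is a switch {a | b} with numbers a > b; its mean value is (a + b)/2, and mean value is additive over game sums: m(G1 + G2) = m(G1) + m(G2).
Mean of G1 = (2 + (-14))/2 = -12/2 = -6
Mean of G2 = (6 + (-23))/2 = -17/2 = -17/2
Mean of G1 + G2 = -6 + -17/2 = -29/2

-29/2


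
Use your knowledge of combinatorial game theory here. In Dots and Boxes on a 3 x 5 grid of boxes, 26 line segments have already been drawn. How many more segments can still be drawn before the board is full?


Grid: 3 x 5 boxes, i.e. 4 rows and 6 columns of dots.
Horizontal edges: (rows + 1) * cols = 4 * 5 = 20
Vertical edges: rows * (cols + 1) = 3 * 6 = 18
Total edges: 20 + 18 = 38
Edges drawn: 26
Remaining: 38 - 26 = 12

12


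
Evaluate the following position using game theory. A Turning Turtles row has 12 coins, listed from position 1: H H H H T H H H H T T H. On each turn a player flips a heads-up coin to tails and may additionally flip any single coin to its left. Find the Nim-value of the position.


Coins: H H H H T H H H H T T H
Key fact: a single head at position k behaves exactly like a Nim heap of size k (turning it to T and optionally flipping a coin at j < k corresponds to moving the heap from k to j, or to 0), and heads combine as a disjunctive sum (two heads at the same place would cancel, matching j XOR j = 0). So the Nim-value is the XOR of the 1-indexed positions of the heads.
Face-up positions (1-indexed): [1, 2, 3, 4, 6, 7, 8, 9, 12]
XOR 0 with 1: 0 XOR 1 = 1
XOR 1 with 2: 1 XOR 2 = 3
XOR 3 with 3: 3 XOR 3 = 0
XOR 0 with 4: 0 XOR 4 = 4
XOR 4 with 6: 4 XOR 6 = 2
XOR 2 with 7: 2 XOR 7 = 5
XOR 5 with 8: 5 XOR 8 = 13
XOR 13 with 9: 13 XOR 9 = 4
XOR 4 with 12: 4 XOR 12 = 8
Nim-value = 8

8


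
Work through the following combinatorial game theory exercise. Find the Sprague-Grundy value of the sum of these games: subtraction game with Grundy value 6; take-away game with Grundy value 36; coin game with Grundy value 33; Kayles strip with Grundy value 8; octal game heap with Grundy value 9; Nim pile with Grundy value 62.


By the Sprague-Grundy theorem, the Grundy value of a sum of games is the XOR of individual Grundy values.
subtraction game: Grundy value = 6. Running XOR: 0 XOR 6 = 6
take-away game: Grundy value = 36. Running XOR: 6 XOR 36 = 34
coin game: Grundy value = 33. Running XOR: 34 XOR 33 = 3
Kayles strip: Grundy value = 8. Running XOR: 3 XOR 8 = 11
octal game heap: Grundy value = 9. Running XOR: 11 XOR 9 = 2
Nim pile: Grundy value = 62. Running XOR: 2 XOR 62 = 60
The combined Grundy value is 60.

60


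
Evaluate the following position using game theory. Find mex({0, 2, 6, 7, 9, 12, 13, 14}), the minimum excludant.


Set = {0, 2, 6, 7, 9, 12, 13, 14}
0 is in the set.
1 is NOT in the set. This is the mex.
mex = 1

1


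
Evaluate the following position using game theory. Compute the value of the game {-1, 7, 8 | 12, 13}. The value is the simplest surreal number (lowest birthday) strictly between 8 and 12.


Left options: {-1, 7, 8}, max = 8
Right options: {12, 13}, min = 12
All options are numbers and max(Left) < min(Right), so by the simplicity theorem the value is the simplest (earliest-born) number strictly between 8 and 12.
Integers 9 through 11 all lie strictly between 8 and 12.
Among integers, the simplest (lowest birthday = smallest |n|; 0 is born on day 0, +-n on day n) is 9.
No non-integer in the interval can be simpler: if x is a non-integer in the interval, then floor(x) or ceil(x) also lies in the interval (the interval contains an integer), and both are proper prefixes of x's sign expansion, i.e. born earlier. So the game value is 9.
Game value = 9

9


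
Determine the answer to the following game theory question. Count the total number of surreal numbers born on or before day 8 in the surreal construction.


Day 0: {|} = 0 is born. Count = 1.
Day n: the number of surreal numbers born by day n is 2^(n+1) - 1.
By day 0: 2^1 - 1 = 1
By day 1: 2^2 - 1 = 3
By day 2: 2^3 - 1 = 7
By day 3: 2^4 - 1 = 15
By day 4: 2^5 - 1 = 31
By day 5: 2^6 - 1 = 63
By day 6: 2^7 - 1 = 127
By day 7: 2^8 - 1 = 255
By day 8: 2^9 - 1 = 511
By day 8: 511 surreal numbers.

511


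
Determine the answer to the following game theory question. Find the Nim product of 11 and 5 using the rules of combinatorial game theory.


Nim multiplication is bilinear over XOR: (u XOR v) * w = (u*w) XOR (v*w).
So we split each operand into its bit components and XOR the pairwise Nim products.
11 = 1 + 2 + 8 (as XOR of powers of 2).
5 = 1 + 4 (as XOR of powers of 2).
Using the standard Nim-product table on single bits:
  2*2 = 3,   2*4 = 8,   2*8 = 12,
  4*4 = 6,   4*8 = 11,  8*8 = 13,
and  1*x = x (identity), k*l = l*k (commutative).
Pairwise Nim products:
  1 * 1 = 1
  1 * 4 = 4
  2 * 1 = 2
  2 * 4 = 8
  8 * 1 = 8
  8 * 4 = 11
XOR them: 1 XOR 4 XOR 2 XOR 8 XOR 8 XOR 11 = 12.
Result: 11 * 5 = 12 (in Nim).

12


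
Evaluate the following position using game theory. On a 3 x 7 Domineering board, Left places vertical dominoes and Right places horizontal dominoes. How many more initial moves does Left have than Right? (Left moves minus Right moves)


Board is 3 x 7 (rows x cols).
Left (vertical) placements: (rows-1) * cols = 2 * 7 = 14
Right (horizontal) placements: rows * (cols-1) = 3 * 6 = 18
Advantage = Left - Right = 14 - 18 = -4

-4


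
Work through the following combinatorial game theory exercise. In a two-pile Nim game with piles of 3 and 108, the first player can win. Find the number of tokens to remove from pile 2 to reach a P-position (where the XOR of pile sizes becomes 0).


Piles: 3 and 108
Current XOR: 3 XOR 108 = 111 (non-zero, so this is an N-position).
To make the XOR zero, we need to find a move that balances the piles.
For pile 2 (size 108): target = 108 XOR 111 = 3
We reduce pile 2 from 108 to 3.
Tokens removed: 108 - 3 = 105
Verification: 3 XOR 3 = 0

105


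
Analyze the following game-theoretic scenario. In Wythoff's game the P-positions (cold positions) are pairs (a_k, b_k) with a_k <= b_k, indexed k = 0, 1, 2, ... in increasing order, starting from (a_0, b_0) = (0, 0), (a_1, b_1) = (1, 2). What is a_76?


By Wythoff's theorem, a_k = floor(k * phi) and b_k = floor(k * phi^2) = a_k + k, where phi = (1 + sqrt(5))/2 is the golden ratio.
phi = (1 + sqrt(5))/2 = 1.618034
k = 76
k * phi = 76 * 1.618034 = 122.970583
a_76 = floor(k * phi) = 122

122


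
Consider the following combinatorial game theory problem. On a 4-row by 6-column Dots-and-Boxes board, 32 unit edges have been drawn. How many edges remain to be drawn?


Grid: 4 x 6 boxes, i.e. 5 rows and 7 columns of dots.
Horizontal edges: (rows + 1) * cols = 5 * 6 = 30
Vertical edges: rows * (cols + 1) = 4 * 7 = 28
Total edges: 30 + 28 = 58
Edges drawn: 32
Remaining: 58 - 32 = 26

26


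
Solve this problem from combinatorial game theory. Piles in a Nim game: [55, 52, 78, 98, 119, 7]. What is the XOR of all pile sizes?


We need the XOR (exclusive or) of all pile sizes.
After XOR-ing pile 1 (size 55): 0 XOR 55 = 55
After XOR-ing pile 2 (size 52): 55 XOR 52 = 3
After XOR-ing pile 3 (size 78): 3 XOR 78 = 77
After XOR-ing pile 4 (size 98): 77 XOR 98 = 47
After XOR-ing pile 5 (size 119): 47 XOR 119 = 88
After XOR-ing pile 6 (size 7): 88 XOR 7 = 95
The Nim-value of this position is 95.

95


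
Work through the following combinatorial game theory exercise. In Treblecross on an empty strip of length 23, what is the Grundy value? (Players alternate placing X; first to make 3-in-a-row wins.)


Treblecross: place X on empty cells; 3-in-a-row wins.
Playing within two cells of an existing X lets the opponent win at once, so sensible play treats the cells i-2..i+2 around each X as dead. The player left with no safe cell loses, so this is a normal-play take-away game on strips of safe cells.
Placing X at cell i (0-indexed) of a strip of k safe cells leaves independent strips of sizes max(0, i-2) and max(0, k-i-3). Hence G(k) = mex{ G(max(0,i-2)) XOR G(max(0,k-i-3)) : 0 <= i < k }, with G(0) = 0.
G(1): splits (0,0):0^0=0 -> mex({0}) = 1
G(2): splits (0,0):0^0=0 -> mex({0}) = 1
G(3): splits (0,0):0^0=0 -> mex({0}) = 1
G(4): splits (0,1):0^1=1 (0,0):0^0=0 -> mex({0, 1}) = 2
G(5): splits (0,2):0^1=1 (0,1):0^1=1 (0,0):0^0=0 -> mex({0, 1}) = 2
G(6) = mex({1}) = 0
G(7) = mex({0, 1, 2}) = 3
G(8) = mex({0, 1, 2}) = 3
G(9) = mex({0, 2}) = 1
G(10) = mex({0, 2, 3}) = 1
G(11) = mex({0, 3}) = 1
G(12) = mex({1, 3}) = 0
G(13) = mex({0, 1, 2, 3}) = 4
G(14) = mex({0, 1, 2}) = 3
G(15) = mex({0, 1, 2}) = 3
G(16) = mex({0, 1, 2, 4}) = 3
G(17) = mex({0, 1, 3, 4}) = 2
G(18) = mex({0, 1, 3, 4}) = 2
G(19) = mex({0, 1, 3, 5}) = 2
G(20) = mex({0, 1, 2, 3, 5}) = 4
G(21) = mex({0, 1, 2, 3, 5}) = 4
G(22) = mex({1, 2, 6}) = 0
G(23) = mex({0, 1, 2, 3, 4, 6}) = 5
Therefore G(23) = 5.

5


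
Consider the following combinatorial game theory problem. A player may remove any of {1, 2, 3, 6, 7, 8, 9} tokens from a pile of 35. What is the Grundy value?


The subtraction set is S = {1, 2, 3, 6, 7, 8, 9}.
G(k) = mex{ G(k - s) : s in S, s <= k }. We compute iteratively: G(0) = 0.
G(1) = mex({0}) = 1
G(2) = mex({0, 1}) = 2
G(3) = mex({0, 1, 2}) = 3
G(4) = mex({1, 2, 3}) = 0
G(5) = mex({0, 2, 3}) = 1
G(6) = mex({0, 1, 3}) = 2
G(7) = mex({0, 1, 2}) = 3
G(8) = mex({0, 1, 2, 3}) = 4
G(9) = mex({0, 1, 2, 3, 4}) = 5
G(10) = mex({0, 1, 2, 3, 4, 5}) = 6
G(11) = mex({0, 1, 2, 3, 4, 5, 6}) = 7
G(12) = mex({0, 1, 2, 3, 5, 6, 7}) = 4
G(13) = mex({0, 1, 2, 3, 4, 6, 7}) = 5
G(14) = mex({1, 2, 3, 4, 5, 7}) = 0
G(15) = mex({0, 2, 3, 4, 5}) = 1
G(16) = mex({0, 1, 3, 4, 5, 6}) = 2
G(17) = mex({0, 1, 2, 4, 5, 6, 7}) = 3
G(18) = mex({1, 2, 3, 4, 5, 6, 7}) = 0
G(19) = mex({0, 2, 3, 4, 5, 6, 7}) = 1
G(20) = mex({0, 1, 3, 4, 5, 7}) = 2
G(21) = mex({0, 1, 2, 4, 5}) = 3
G(22) = mex({0, 1, 2, 3, 5}) = 4
Observe that G(14)..G(22) = 0, 1, 2, 3, 0, 1, 2, 3, 4 repeats G(0)..G(8) = 0, 1, 2, 3, 0, 1, 2, 3, 4.
For k >= max(S) = 9, G(k) is determined by the previous 9 values G(k-9)..G(k-1); a window of 9 consecutive values has recurred shifted by 14, so by induction G(k + 14) = G(k) for all k >= 0: the sequence is periodic from the start with period 14.
One period: G(0..13) = 0, 1, 2, 3, 0, 1, 2, 3, 4, 5, 6, 7, 4, 5.
35 mod 14 = 7, so G(35) = G(7) = 3.

3


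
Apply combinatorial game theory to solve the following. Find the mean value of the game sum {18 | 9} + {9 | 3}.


G1 = {18 | 9}, G2 = {9 | 3}
Each is a switch {a | b} with numbers a > b; its mean value is (a + b)/2, and mean value is additive over game sums: m(G1 + G2) = m(G1) + m(G2).
Mean of G1 = (18 + (9))/2 = 27/2 = 27/2
Mean of G2 = (9 + (3))/2 = 12/2 = 6
Mean of G1 + G2 = 27/2 + 6 = 39/2

39/2


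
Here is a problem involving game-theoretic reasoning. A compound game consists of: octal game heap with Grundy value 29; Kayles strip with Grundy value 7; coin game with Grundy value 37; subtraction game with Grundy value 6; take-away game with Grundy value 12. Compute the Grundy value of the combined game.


By the Sprague-Grundy theorem, the Grundy value of a sum of games is the XOR of individual Grundy values.
octal game heap: Grundy value = 29. Running XOR: 0 XOR 29 = 29
Kayles strip: Grundy value = 7. Running XOR: 29 XOR 7 = 26
coin game: Grundy value = 37. Running XOR: 26 XOR 37 = 63
subtraction game: Grundy value = 6. Running XOR: 63 XOR 6 = 57
take-away game: Grundy value = 12. Running XOR: 57 XOR 12 = 53
The combined Grundy value is 53.

53


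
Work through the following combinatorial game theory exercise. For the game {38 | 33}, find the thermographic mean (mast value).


Game = {38 | 33}, a switch {a | b} with numbers a > b.
Its thermograph has left wall a - t and right wall b + t, which meet at t = (a - b)/2, where both equal (a + b)/2. So the mast (mean value) is at (a + b)/2.
Mean = (38 + (33))/2 = 71/2 = 71/2

71/2


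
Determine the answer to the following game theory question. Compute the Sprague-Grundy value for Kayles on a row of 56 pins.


Kayles: a move removes 1 or 2 adjacent pins from a contiguous row.
Removing pins from a row of k leaves two independent rows (a, b) with a + b = k - 1 (one pin) or a + b = k - 2 (two pins); an end removal gives a = 0.
By Sprague-Grundy, G(k) = mex{ G(a) XOR G(b) } over all these splits. G(0) = 0.
G(1): splits (0,0):0^0=0 -> mex({0}) = 1
G(2): splits (0,1):0^1=1 (0,0):0^0=0 -> mex({0, 1}) = 2
G(3): splits (0,2):0^2=2 (1,1):1^1=0 (0,1):0^1=1 -> mex({0, 1, 2}) = 3
G(4): splits (0,3):0^3=3 (1,2):1^2=3 (0,2):0^2=2 (1,1):1^1=0 -> mex({0, 2, 3}) = 1
G(5): splits (0,4):0^1=1 (1,3):1^3=2 (2,2):2^2=0 (0,3):0^3=3 (1,2):1^2=3 -> mex({0, 1, 2, 3}) = 4
G(6) = mex({0, 1, 2, 4}) = 3
G(7) = mex({0, 1, 3, 4, 5}) = 2
G(8) = mex({0, 2, 3, 5, 6}) = 1
G(9) = mex({0, 1, 2, 3, 6, 7}) = 4
G(10) = mex({0, 1, 3, 4, 5, 7}) = 2
G(11) = mex({0, 1, 2, 3, 4, 5}) = 6
G(12) = mex({0, 1, 2, 3, 5, 6, 7}) = 4
G(13) = mex({0, 2, 3, 4, 6, 7}) = 1
G(14) = mex({0, 1, 4, 5, 6, 7}) = 2
G(15) = mex({0, 1, 2, 3, 4, 5, 6}) = 7
G(16) = mex({0, 2, 3, 5, 6, 7}) = 1
G(17) = mex({0, 1, 2, 3, 5, 6, 7}) = 4
G(18) = mex({0, 1, 2, 4, 5, 6}) = 3
G(19) = mex({0, 1, 3, 4, 5, 7}) = 2
G(20) = mex({0, 2, 3, 4, 5, 6, 7}) = 1
G(21) = mex({0, 1, 2, 3, 5, 6, 7}) = 4
G(22) = mex({0, 1, 2, 3, 4, 5, 7}) = 6
G(23) = mex({0, 1, 2, 3, 4, 5, 6}) = 7
G(24) = mex({0, 1, 2, 3, 5, 6, 7}) = 4
G(25) = mex({0, 2, 3, 4, 6, 7}) = 1
G(26) = mex({0, 1, 3, 4, 5, 6, 7}) = 2
G(27) = mex({0, 1, 2, 3, 4, 5, 6, 7}) = 8
G(28) = mex({0, 1, 2, 3, 4, 6, 7, 8}) = 5
G(29) = mex({0, 1, 2, 3, 5, 6, 7, 8, 9}) = 4
G(30) = mex({0, 1, 2, 3, 4, 5, 6, 9, 10}) = 7
G(31) = mex({0, 1, 3, 4, 5, 7, 10, 11}) = 2
G(32) = mex({0, 2, 3, 4, 5, 6, 7, 9, 11}) = 1
G(33) = mex({0, 1, 2, 3, 4, 5, 6, 7, 9, 12}) = 8
G(34) = mex({0, 1, 2, 3, 4, 5, 7, 8, 11, 12}) = 6
G(35) = mex({0, 1, 2, 3, 4, 5, 6, 8, 9, 10, 11}) = 7
G(36) = mex({0, 1, 2, 3, 5, 6, 7, 9, 10}) = 4
G(37) = mex({0, 2, 3, 4, 6, 7, 9, 10, 11, 12}) = 1
G(38) = mex({0, 1, 3, 4, 5, 6, 7, 9, 10, 11, 12}) = 2
G(39) = mex({0, 1, 2, 4, 5, 6, 7, 9, 10, 12, 14}) = 3
G(40) = mex({0, 2, 3, 4, 6, 7, 11, 12, 14}) = 1
G(41) = mex({0, 1, 2, 3, 5, 6, 7, 9, 10, 11, 12}) = 4
G(42) = mex({0, 1, 2, 3, 4, 5, 6, 9, 10}) = 7
G(43) = mex({0, 1, 3, 4, 5, 7, 9, 10, 12, 15}) = 2
G(44) = mex({0, 2, 3, 4, 5, 6, 7, 9, 10, 12, 15}) = 1
G(45) = mex({0, 1, 2, 3, 4, 5, 6, 7, 9, 10, 12, 14}) = 8
G(46) = mex({0, 1, 3, 4, 5, 7, 8, 11, 12, 14}) = 2
G(47) = mex({0, 1, 2, 3, 4, 5, 6, 8, 9, 10, 11, 12}) = 7
G(48) = mex({0, 1, 2, 3, 5, 6, 7, 9, 10}) = 4
G(49) = mex({0, 2, 3, 4, 6, 7, 9, 10, 11, 12, 15}) = 1
G(50) = mex({0, 1, 4, 5, 6, 7, 9, 11, 12, 14, 15}) = 2
G(51) = mex({0, 1, 2, 3, 4, 5, 6, 7, 9, 12, 14, 15}) = 8
G(52) = mex({0, 2, 3, 4, 5, 6, 7, 8, 11, 12, 15}) = 1
G(53) = mex({0, 1, 2, 3, 5, 6, 7, 8, 9, 10, 11, 12}) = 4
G(54) = mex({0, 1, 2, 3, 4, 5, 6, 9, 10}) = 7
G(55) = mex({0, 1, 3, 4, 5, 7, 9, 10, 11, 12}) = 2
G(56) = mex({0, 2, 3, 4, 5, 6, 7, 9, 10, 11, 12, 13, 14}) = 1
Therefore G(56) = 1.

1


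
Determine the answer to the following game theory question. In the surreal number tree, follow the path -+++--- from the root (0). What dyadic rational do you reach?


Sign expansion: -+++---
Rule: track bounds (lo, hi), initially (-inf, +inf). On '+', the current value becomes lo and we move to the simplest number in (value, hi): value + 1 if hi = +inf, otherwise the midpoint (value + hi)/2. On '-', the current value becomes hi and we move to value - 1 if lo = -inf, otherwise the midpoint (lo + value)/2.
Start at 0.
Step 1: sign = -, move left. Bounds: (-inf, 0). Value = -1
Step 2: sign = +, move right. Bounds: (-1, 0). Value = -1/2
Step 3: sign = +, move right. Bounds: (-1/2, 0). Value = -1/4
Step 4: sign = +, move right. Bounds: (-1/4, 0). Value = -1/8
Step 5: sign = -, move left. Bounds: (-1/4, -1/8). Value = -3/16
Step 6: sign = -, move left. Bounds: (-1/4, -3/16). Value = -7/32
Step 7: sign = -, move left. Bounds: (-1/4, -7/32). Value = -15/64
The surreal number with sign expansion -+++--- is -15/64.

-15/64


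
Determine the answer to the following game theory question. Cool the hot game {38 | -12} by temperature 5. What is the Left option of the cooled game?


Original game: {38 | -12} (a switch {a | b} with a > b).
Cooling by t (for t below the temperature (a - b)/2 = 25) taxes each move by t: {a | b} cooled by t is {a - t | b + t}.
Cooling amount: t = 5
Cooled Left option: 38 - 5 = 33
Cooled Right option: -12 + 5 = -7
Cooled game: {33 | -7}
Left option = 33

33


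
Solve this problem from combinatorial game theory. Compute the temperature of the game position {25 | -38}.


The game is {25 | -38}, a switch {a | b} with numbers a > b.
Cooling {a | b} by t gives {a - t | b + t}, which stops being hot when a - t = b + t, i.e. at t = (a - b)/2. So the temperature of a switch is (a - b)/2.
Temperature = (Left option - Right option) / 2
= (25 - (-38)) / 2
= 63 / 2
= 63/2

63/2


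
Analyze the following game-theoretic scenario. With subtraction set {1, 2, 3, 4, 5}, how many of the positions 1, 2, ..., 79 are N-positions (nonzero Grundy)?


Subtraction set S = {1, 2, 3, 4, 5}, so G(n) = n mod 6.
G(n) = 0 when n is a multiple of 6.
Multiples of 6 in [1, 79]: 13
N-positions (nonzero Grundy) = 79 - 13 = 66

66


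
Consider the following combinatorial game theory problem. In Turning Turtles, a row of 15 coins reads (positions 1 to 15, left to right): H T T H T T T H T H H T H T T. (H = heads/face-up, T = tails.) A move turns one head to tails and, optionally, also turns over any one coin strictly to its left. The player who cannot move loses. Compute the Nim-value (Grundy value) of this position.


Coins: H T T H T T T H T H H T H T T
Key fact: a single head at position k behaves exactly like a Nim heap of size k (turning it to T and optionally flipping a coin at j < k corresponds to moving the heap from k to j, or to 0), and heads combine as a disjunctive sum (two heads at the same place would cancel, matching j XOR j = 0). So the Nim-value is the XOR of the 1-indexed positions of the heads.
Face-up positions (1-indexed): [1, 4, 8, 10, 11, 13]
XOR 0 with 1: 0 XOR 1 = 1
XOR 1 with 4: 1 XOR 4 = 5
XOR 5 with 8: 5 XOR 8 = 13
XOR 13 with 10: 13 XOR 10 = 7
XOR 7 with 11: 7 XOR 11 = 12
XOR 12 with 13: 12 XOR 13 = 1
Nim-value = 1

1


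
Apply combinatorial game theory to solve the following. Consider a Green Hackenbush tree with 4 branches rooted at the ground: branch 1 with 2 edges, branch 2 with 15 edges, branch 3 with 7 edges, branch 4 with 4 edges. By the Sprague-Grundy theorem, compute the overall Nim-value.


The tree has 4 branches from the ground vertex.
In Green Hackenbush, the Nim-value of a simple path of length k is k.
Branch 1: length 2, Nim-value = 2
Branch 2: length 15, Nim-value = 15
Branch 3: length 7, Nim-value = 7
Branch 4: length 4, Nim-value = 4
Total Nim-value = XOR of all branch values:
0 XOR 2 = 2
2 XOR 15 = 13
13 XOR 7 = 10
10 XOR 4 = 14
Nim-value of the tree = 14

14


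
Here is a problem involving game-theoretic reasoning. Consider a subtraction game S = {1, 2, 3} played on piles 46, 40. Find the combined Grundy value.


Subtraction set: {1, 2, 3}
For this subtraction set, G(n) = n mod 4 (period = max + 1 = 4).
Pile 1 (size 46): G(46) = 46 mod 4 = 2
Pile 2 (size 40): G(40) = 40 mod 4 = 0
Total Grundy value = XOR of all: 2 XOR 0 = 2

2


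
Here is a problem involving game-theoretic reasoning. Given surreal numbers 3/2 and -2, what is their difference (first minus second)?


x = 3/2, y = -2
Converting to common denominator: 2
x = 3/2, y = -4/2
x - y = 3/2 - -2 = 7/2

7/2


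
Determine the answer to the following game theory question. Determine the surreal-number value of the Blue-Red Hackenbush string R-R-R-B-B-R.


Edges (from ground): R-R-R-B-B-R
By Berlekamp's sign-expansion rule, a Blue-Red Hackenbush stalk has the value of the surreal number whose sign sequence is the edge sequence with B -> + and R -> -.
Sign sequence: ---++-
Trace the sign expansion in the surreal number tree, starting from 0:
Edge 1: R (sign -) -> bounds (-inf, 0), value = -1
Edge 2: R (sign -) -> bounds (-inf, -1), value = -2
Edge 3: R (sign -) -> bounds (-inf, -2), value = -3
Edge 4: B (sign +) -> bounds (-3, -2), value = -5/2
Edge 5: B (sign +) -> bounds (-5/2, -2), value = -9/4
Edge 6: R (sign -) -> bounds (-5/2, -9/4), value = -19/8
Game value = -19/8

-19/8


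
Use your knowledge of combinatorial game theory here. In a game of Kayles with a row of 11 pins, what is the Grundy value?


Kayles: a move removes 1 or 2 adjacent pins from a contiguous row.
Removing pins from a row of k leaves two independent rows (a, b) with a + b = k - 1 (one pin) or a + b = k - 2 (two pins); an end removal gives a = 0.
By Sprague-Grundy, G(k) = mex{ G(a) XOR G(b) } over all these splits. G(0) = 0.
G(1): splits (0,0):0^0=0 -> mex({0}) = 1
G(2): splits (0,1):0^1=1 (0,0):0^0=0 -> mex({0, 1}) = 2
G(3): splits (0,2):0^2=2 (1,1):1^1=0 (0,1):0^1=1 -> mex({0, 1, 2}) = 3
G(4): splits (0,3):0^3=3 (1,2):1^2=3 (0,2):0^2=2 (1,1):1^1=0 -> mex({0, 2, 3}) = 1
G(5): splits (0,4):0^1=1 (1,3):1^3=2 (2,2):2^2=0 (0,3):0^3=3 (1,2):1^2=3 -> mex({0, 1, 2, 3}) = 4
G(6) = mex({0, 1, 2, 4}) = 3
G(7) = mex({0, 1, 3, 4, 5}) = 2
G(8) = mex({0, 2, 3, 5, 6}) = 1
G(9) = mex({0, 1, 2, 3, 6, 7}) = 4
G(10) = mex({0, 1, 3, 4, 5, 7}) = 2
G(11) = mex({0, 1, 2, 3, 4, 5}) = 6
Therefore G(11) = 6.

6


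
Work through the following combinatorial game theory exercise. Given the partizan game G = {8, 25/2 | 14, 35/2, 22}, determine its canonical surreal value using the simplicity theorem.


Left options: {8, 25/2}, max = 25/2
Right options: {14, 35/2, 22}, min = 14
All options are numbers and max(Left) < min(Right), so by the simplicity theorem the value is the simplest (earliest-born) number strictly between 25/2 and 14.
The only integer strictly between 25/2 and 14 is 13.
No non-integer in the interval can be simpler: if x is a non-integer in the interval, then floor(x) or ceil(x) also lies in the interval (the interval contains an integer), and both are proper prefixes of x's sign expansion, i.e. born earlier. So the game value is 13.
Game value = 13

13


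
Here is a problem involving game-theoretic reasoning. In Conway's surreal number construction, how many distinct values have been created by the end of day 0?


Day 0: {|} = 0 is born. Count = 1.
Day n: the number of surreal numbers born by day n is 2^(n+1) - 1.
By day 0: 2^1 - 1 = 1
By day 0: 1 surreal numbers.

1


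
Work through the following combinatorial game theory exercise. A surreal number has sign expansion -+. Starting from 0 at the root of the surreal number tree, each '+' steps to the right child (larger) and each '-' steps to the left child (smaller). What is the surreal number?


Sign expansion: -+
Rule: track bounds (lo, hi), initially (-inf, +inf). On '+', the current value becomes lo and we move to the simplest number in (value, hi): value + 1 if hi = +inf, otherwise the midpoint (value + hi)/2. On '-', the current value becomes hi and we move to value - 1 if lo = -inf, otherwise the midpoint (lo + value)/2.
Start at 0.
Step 1: sign = -, move left. Bounds: (-inf, 0). Value = -1
Step 2: sign = +, move right. Bounds: (-1, 0). Value = -1/2
The surreal number with sign expansion -+ is -1/2.

-1/2


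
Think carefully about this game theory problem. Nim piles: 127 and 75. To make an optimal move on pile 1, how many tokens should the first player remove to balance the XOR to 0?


Piles: 127 and 75
Current XOR: 127 XOR 75 = 52 (non-zero, so this is an N-position).
To make the XOR zero, we need to find a move that balances the piles.
For pile 1 (size 127): target = 127 XOR 52 = 75
We reduce pile 1 from 127 to 75.
Tokens removed: 127 - 75 = 52
Verification: 75 XOR 75 = 0

52


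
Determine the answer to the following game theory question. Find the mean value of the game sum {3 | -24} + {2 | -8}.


G1 = {3 | -24}, G2 = {2 | -8}
Each is a switch {a | b} with numbers a > b; its mean value is (a + b)/2, and mean value is additive over game sums: m(G1 + G2) = m(G1) + m(G2).
Mean of G1 = (3 + (-24))/2 = -21/2 = -21/2
Mean of G2 = (2 + (-8))/2 = -6/2 = -3
Mean of G1 + G2 = -21/2 + -3 = -27/2

-27/2


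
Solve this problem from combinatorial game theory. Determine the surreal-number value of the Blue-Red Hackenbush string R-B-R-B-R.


Edges (from ground): R-B-R-B-R
By Berlekamp's sign-expansion rule, a Blue-Red Hackenbush stalk has the value of the surreal number whose sign sequence is the edge sequence with B -> + and R -> -.
Sign sequence: -+-+-
Trace the sign expansion in the surreal number tree, starting from 0:
Edge 1: R (sign -) -> bounds (-inf, 0), value = -1
Edge 2: B (sign +) -> bounds (-1, 0), value = -1/2
Edge 3: R (sign -) -> bounds (-1, -1/2), value = -3/4
Edge 4: B (sign +) -> bounds (-3/4, -1/2), value = -5/8
Edge 5: R (sign -) -> bounds (-3/4, -5/8), value = -11/16
Game value = -11/16

-11/16


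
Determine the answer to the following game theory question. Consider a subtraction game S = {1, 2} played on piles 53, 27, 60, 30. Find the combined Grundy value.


Subtraction set: {1, 2}
For this subtraction set, G(n) = n mod 3 (period = max + 1 = 3).
Pile 1 (size 53): G(53) = 53 mod 3 = 2
Pile 2 (size 27): G(27) = 27 mod 3 = 0
Pile 3 (size 60): G(60) = 60 mod 3 = 0
Pile 4 (size 30): G(30) = 30 mod 3 = 0
Total Grundy value = XOR of all: 2 XOR 0 XOR 0 XOR 0 = 2

2


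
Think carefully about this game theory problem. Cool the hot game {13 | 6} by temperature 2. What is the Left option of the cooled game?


Original game: {13 | 6} (a switch {a | b} with a > b).
Cooling by t (for t below the temperature (a - b)/2 = 7/2) taxes each move by t: {a | b} cooled by t is {a - t | b + t}.
Cooling amount: t = 2
Cooled Left option: 13 - 2 = 11
Cooled Right option: 6 + 2 = 8
Cooled game: {11 | 8}
Left option = 11

11


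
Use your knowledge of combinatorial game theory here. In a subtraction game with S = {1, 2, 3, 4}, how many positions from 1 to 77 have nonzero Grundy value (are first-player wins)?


Subtraction set S = {1, 2, 3, 4}, so G(n) = n mod 5.
G(n) = 0 when n is a multiple of 5.
Multiples of 5 in [1, 77]: 15
N-positions (nonzero Grundy) = 77 - 15 = 62

62


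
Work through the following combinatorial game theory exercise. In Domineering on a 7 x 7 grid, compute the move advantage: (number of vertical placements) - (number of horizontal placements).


Board is 7 x 7 (rows x cols).
Left (vertical) placements: (rows-1) * cols = 6 * 7 = 42
Right (horizontal) placements: rows * (cols-1) = 7 * 6 = 42
Advantage = Left - Right = 42 - 42 = 0

0


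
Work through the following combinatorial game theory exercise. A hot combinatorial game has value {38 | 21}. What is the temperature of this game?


The game is {38 | 21}, a switch {a | b} with numbers a > b.
Cooling {a | b} by t gives {a - t | b + t}, which stops being hot when a - t = b + t, i.e. at t = (a - b)/2. So the temperature of a switch is (a - b)/2.
Temperature = (Left option - Right option) / 2
= (38 - (21)) / 2
= 17 / 2
= 17/2

17/2


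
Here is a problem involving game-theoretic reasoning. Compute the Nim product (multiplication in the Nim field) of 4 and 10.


Nim multiplication is bilinear over XOR: (u XOR v) * w = (u*w) XOR (v*w).
So we split each operand into its bit components and XOR the pairwise Nim products.
4 = 4 (as XOR of powers of 2).
10 = 2 + 8 (as XOR of powers of 2).
Using the standard Nim-product table on single bits:
  2*2 = 3,   2*4 = 8,   2*8 = 12,
  4*4 = 6,   4*8 = 11,  8*8 = 13,
and  1*x = x (identity), k*l = l*k (commutative).
Pairwise Nim products:
  4 * 2 = 8
  4 * 8 = 11
XOR them: 8 XOR 11 = 3.
Result: 4 * 10 = 3 (in Nim).

3


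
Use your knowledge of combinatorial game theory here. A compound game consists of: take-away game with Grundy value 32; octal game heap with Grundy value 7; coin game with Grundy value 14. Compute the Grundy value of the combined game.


By the Sprague-Grundy theorem, the Grundy value of a sum of games is the XOR of individual Grundy values.
take-away game: Grundy value = 32. Running XOR: 0 XOR 32 = 32
octal game heap: Grundy value = 7. Running XOR: 32 XOR 7 = 39
coin game: Grundy value = 14. Running XOR: 39 XOR 14 = 41
The combined Grundy value is 41.

41


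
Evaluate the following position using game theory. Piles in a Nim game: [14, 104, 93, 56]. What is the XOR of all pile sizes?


We need the XOR (exclusive or) of all pile sizes.
After XOR-ing pile 1 (size 14): 0 XOR 14 = 14
After XOR-ing pile 2 (size 104): 14 XOR 104 = 102
After XOR-ing pile 3 (size 93): 102 XOR 93 = 59
After XOR-ing pile 4 (size 56): 59 XOR 56 = 3
The Nim-value of this position is 3.

3


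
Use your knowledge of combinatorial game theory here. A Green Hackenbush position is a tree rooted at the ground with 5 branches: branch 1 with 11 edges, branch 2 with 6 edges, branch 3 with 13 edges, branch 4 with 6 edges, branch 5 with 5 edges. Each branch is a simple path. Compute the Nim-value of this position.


The tree has 5 branches from the ground vertex.
In Green Hackenbush, the Nim-value of a simple path of length k is k.
Branch 1: length 11, Nim-value = 11
Branch 2: length 6, Nim-value = 6
Branch 3: length 13, Nim-value = 13
Branch 4: length 6, Nim-value = 6
Branch 5: length 5, Nim-value = 5
Total Nim-value = XOR of all branch values:
0 XOR 11 = 11
11 XOR 6 = 13
13 XOR 13 = 0
0 XOR 6 = 6
6 XOR 5 = 3
Nim-value of the tree = 3

3


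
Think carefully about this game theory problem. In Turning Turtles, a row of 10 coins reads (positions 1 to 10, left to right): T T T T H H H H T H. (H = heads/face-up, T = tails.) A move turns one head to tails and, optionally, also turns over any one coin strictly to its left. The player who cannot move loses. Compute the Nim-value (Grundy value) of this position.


Coins: T T T T H H H H T H
Key fact: a single head at position k behaves exactly like a Nim heap of size k (turning it to T and optionally flipping a coin at j < k corresponds to moving the heap from k to j, or to 0), and heads combine as a disjunctive sum (two heads at the same place would cancel, matching j XOR j = 0). So the Nim-value is the XOR of the 1-indexed positions of the heads.
Face-up positions (1-indexed): [5, 6, 7, 8, 10]
XOR 0 with 5: 0 XOR 5 = 5
XOR 5 with 6: 5 XOR 6 = 3
XOR 3 with 7: 3 XOR 7 = 4
XOR 4 with 8: 4 XOR 8 = 12
XOR 12 with 10: 12 XOR 10 = 6
Nim-value = 6

6


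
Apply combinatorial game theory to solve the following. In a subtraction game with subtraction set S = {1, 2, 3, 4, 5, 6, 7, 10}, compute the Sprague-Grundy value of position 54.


The subtraction set is S = {1, 2, 3, 4, 5, 6, 7, 10}.
G(k) = mex{ G(k - s) : s in S, s <= k }. We compute iteratively: G(0) = 0.
G(1) = mex({0}) = 1
G(2) = mex({0, 1}) = 2
G(3) = mex({0, 1, 2}) = 3
G(4) = mex({0, 1, 2, 3}) = 4
G(5) = mex({0, 1, 2, 3, 4}) = 5
G(6) = mex({0, 1, 2, 3, 4, 5}) = 6
G(7) = mex({0, 1, 2, 3, 4, 5, 6}) = 7
G(8) = mex({1, 2, 3, 4, 5, 6, 7}) = 0
G(9) = mex({0, 2, 3, 4, 5, 6, 7}) = 1
G(10) = mex({0, 1, 3, 4, 5, 6, 7}) = 2
G(11) = mex({0, 1, 2, 4, 5, 6, 7}) = 3
G(12) = mex({0, 1, 2, 3, 5, 6, 7}) = 4
G(13) = mex({0, 1, 2, 3, 4, 6, 7}) = 5
G(14) = mex({0, 1, 2, 3, 4, 5, 7}) = 6
G(15) = mex({0, 1, 2, 3, 4, 5, 6}) = 7
G(16) = mex({1, 2, 3, 4, 5, 6, 7}) = 0
G(17) = mex({0, 2, 3, 4, 5, 6, 7}) = 1
Observe that G(8)..G(17) = 0, 1, 2, 3, 4, 5, 6, 7, 0, 1 repeats G(0)..G(9) = 0, 1, 2, 3, 4, 5, 6, 7, 0, 1.
For k >= max(S) = 10, G(k) is determined by the previous 10 values G(k-10)..G(k-1); a window of 10 consecutive values has recurred shifted by 8, so by induction G(k + 8) = G(k) for all k >= 0: the sequence is periodic from the start with period 8.
One period: G(0..7) = 0, 1, 2, 3, 4, 5, 6, 7.
54 mod 8 = 6, so G(54) = G(6) = 6.

6


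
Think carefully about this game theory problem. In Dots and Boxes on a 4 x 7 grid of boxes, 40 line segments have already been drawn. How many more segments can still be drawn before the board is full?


Grid: 4 x 7 boxes, i.e. 5 rows and 8 columns of dots.
Horizontal edges: (rows + 1) * cols = 5 * 7 = 35
Vertical edges: rows * (cols + 1) = 4 * 8 = 32
Total edges: 35 + 32 = 67
Edges drawn: 40
Remaining: 67 - 40 = 27

27
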